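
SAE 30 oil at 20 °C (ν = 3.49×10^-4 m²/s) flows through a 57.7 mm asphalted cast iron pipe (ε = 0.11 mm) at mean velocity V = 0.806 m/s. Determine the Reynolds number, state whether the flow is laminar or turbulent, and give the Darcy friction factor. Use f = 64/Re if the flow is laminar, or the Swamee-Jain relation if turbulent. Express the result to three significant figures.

Re ≈ 133; laminar; f = 64/Re ≈ 0.480

Re = VD/ν = 0.8060·0.0577/3.49×10^-4 = 133
Re < 2300 → laminar → f = 64/Re = 0.4803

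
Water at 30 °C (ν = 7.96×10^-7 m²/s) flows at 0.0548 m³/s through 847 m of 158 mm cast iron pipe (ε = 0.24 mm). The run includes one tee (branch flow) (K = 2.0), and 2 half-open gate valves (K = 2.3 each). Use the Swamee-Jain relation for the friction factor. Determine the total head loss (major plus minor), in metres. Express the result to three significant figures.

H_L ≈ 50.2 m

V = 4Q/(πD²) = 2.795 m/s; V²/2g = 0.3982 m
Re = 5.55×10^5, ε/D = 0.00152 → f = 0.02231 (Swamee-Jain)
Major: h_f = f(L/D)·V²/2g = 0.02231·5361·0.3982 = 47.62 m
Minor: ΣK = 6.60; h_m = ΣK·V²/2g = 2.628 m
Total H_L = 47.62 + 2.628 = 50.25 m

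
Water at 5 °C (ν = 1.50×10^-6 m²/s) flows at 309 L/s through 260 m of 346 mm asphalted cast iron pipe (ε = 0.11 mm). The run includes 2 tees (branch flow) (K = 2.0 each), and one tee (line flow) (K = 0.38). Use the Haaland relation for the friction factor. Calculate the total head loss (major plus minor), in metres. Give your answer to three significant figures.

V = 4Q/(πD²) = 3.286 m/s; V²/2g = 0.5505 m
Re = 7.58×10^5, ε/D = 3.18×10^-4 → f = 0.01594 (Haaland)
Major: h_f = f(L/D)·V²/2g = 0.01594·751.4·0.5505 = 6.594 m
Minor: ΣK = 4.38; h_m = ΣK·V²/2g = 2.411 m
Total H_L = 6.594 + 2.411 = 9.005 m

H_L ≈ 9.00 m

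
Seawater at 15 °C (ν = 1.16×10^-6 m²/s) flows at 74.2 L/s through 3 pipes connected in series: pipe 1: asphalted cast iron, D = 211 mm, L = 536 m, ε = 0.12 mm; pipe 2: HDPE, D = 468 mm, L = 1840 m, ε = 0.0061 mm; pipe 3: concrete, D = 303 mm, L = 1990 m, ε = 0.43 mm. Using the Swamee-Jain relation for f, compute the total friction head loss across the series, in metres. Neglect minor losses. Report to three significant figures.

H ≈ 19.3 m

Pipe 1: V = 2.122 m/s, Re = 3.86×10^5, ε/D = 5.69×10^-4, f = 0.01843, h_1 = f(L/D)V²/2g = 10.75 m
Pipe 2: V = 0.4313 m/s, Re = 1.74×10^5, ε/D = 1.30×10^-5, f = 0.01607, h_2 = f(L/D)V²/2g = 0.5992 m
Pipe 3: V = 1.029 m/s, Re = 2.69×10^5, ε/D = 0.00142, f = 0.02242, h_3 = f(L/D)V²/2g = 7.948 m
Series → Q common, losses add: H = Σh = 19.29 m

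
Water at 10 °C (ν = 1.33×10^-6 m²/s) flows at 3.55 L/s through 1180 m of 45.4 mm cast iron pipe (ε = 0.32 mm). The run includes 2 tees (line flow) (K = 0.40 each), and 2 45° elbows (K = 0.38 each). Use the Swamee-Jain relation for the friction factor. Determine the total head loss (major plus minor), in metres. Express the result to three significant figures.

H_L ≈ 224 m

V = 4Q/(πD²) = 2.193 m/s; V²/2g = 0.2451 m
Re = 7.49×10^4, ε/D = 0.00705 → f = 0.03508 (Swamee-Jain)
Major: h_f = f(L/D)·V²/2g = 0.03508·25991·0.2451 = 223.5 m
Minor: ΣK = 1.56; h_m = ΣK·V²/2g = 0.3824 m
Total H_L = 223.5 + 0.3824 = 223.9 m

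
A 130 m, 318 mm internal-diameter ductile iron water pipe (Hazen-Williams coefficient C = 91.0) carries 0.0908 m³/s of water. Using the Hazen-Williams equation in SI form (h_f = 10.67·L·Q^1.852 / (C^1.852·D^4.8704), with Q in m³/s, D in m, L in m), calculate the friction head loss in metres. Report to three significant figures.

h_f ≈ 1.02 m

h_f = 10.67·130·0.0908^1.852 / (91.0^1.852·0.318^4.8704) = 1.018 m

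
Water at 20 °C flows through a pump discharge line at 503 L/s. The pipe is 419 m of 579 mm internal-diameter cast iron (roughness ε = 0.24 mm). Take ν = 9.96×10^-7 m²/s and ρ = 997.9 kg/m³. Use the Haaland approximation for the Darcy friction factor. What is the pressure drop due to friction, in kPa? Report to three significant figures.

V = 4Q/(πD²) = 4·0.503/(π·0.579²) = 1.910 m/s
Re = VD/ν = 1.910·0.579/9.96×10^-7 = 1.11×10^6 → turbulent
ε/D = 0.24/579 = 4.15×10^-4
Haaland: f = 0.01651
h_f = f(L/D)V²/(2g) = 0.01651·(419/0.579)·1.910²/(2·9.81) = 2.222 m
Δp = ρg·h_f = 997.9·9.81·2.222 = 21.75 kPa

Δp ≈ 21.8 kPa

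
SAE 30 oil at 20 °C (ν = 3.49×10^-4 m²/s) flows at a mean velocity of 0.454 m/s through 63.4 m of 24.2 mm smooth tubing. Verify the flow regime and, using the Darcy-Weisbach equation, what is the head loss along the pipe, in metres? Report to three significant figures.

h_f ≈ 56.0 m

Re = VD/ν = 0.454·0.02420/3.49×10^-4 = 31.5 → laminar (Re < 2300)
f = 64/Re = 2.033
h_f = f(L/D)V²/(2g) = 2.033·(63.4/0.02420)·0.454²/(2·9.81) = 55.95 m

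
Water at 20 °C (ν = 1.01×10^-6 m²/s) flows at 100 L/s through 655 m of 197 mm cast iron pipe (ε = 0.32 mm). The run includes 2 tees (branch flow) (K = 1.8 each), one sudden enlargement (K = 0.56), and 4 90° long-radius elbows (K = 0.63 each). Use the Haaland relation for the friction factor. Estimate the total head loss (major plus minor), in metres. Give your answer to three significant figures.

V = 4Q/(πD²) = 3.281 m/s; V²/2g = 0.5486 m
Re = 6.40×10^5, ε/D = 0.00162 → f = 0.02251 (Haaland)
Major: h_f = f(L/D)·V²/2g = 0.02251·3325·0.5486 = 41.07 m
Minor: ΣK = 6.68; h_m = ΣK·V²/2g = 3.665 m
Total H_L = 41.07 + 3.665 = 44.73 m

H_L ≈ 44.7 m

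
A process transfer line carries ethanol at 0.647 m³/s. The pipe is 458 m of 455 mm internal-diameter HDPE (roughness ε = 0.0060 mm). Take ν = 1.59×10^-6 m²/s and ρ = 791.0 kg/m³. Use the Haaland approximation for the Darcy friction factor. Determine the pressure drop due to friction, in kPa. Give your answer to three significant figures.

Δp ≈ 73.1 kPa

V = 4Q/(πD²) = 4·0.647/(π·0.455²) = 3.979 m/s
Re = VD/ν = 3.979·0.455/1.59×10^-6 = 1.14×10^6 → turbulent
ε/D = 0.0060/455 = 1.32×10^-5
Haaland: f = 0.01160
h_f = f(L/D)V²/(2g) = 0.01160·(458/0.455)·3.979²/(2·9.81) = 9.425 m
Δp = ρg·h_f = 791.0·9.81·9.425 = 73.14 kPa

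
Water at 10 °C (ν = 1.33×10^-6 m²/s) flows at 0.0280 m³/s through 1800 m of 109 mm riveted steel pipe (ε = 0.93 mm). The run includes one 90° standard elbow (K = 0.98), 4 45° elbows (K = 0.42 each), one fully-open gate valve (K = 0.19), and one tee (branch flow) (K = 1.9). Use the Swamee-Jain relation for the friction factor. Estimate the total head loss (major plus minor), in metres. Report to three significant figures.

V = 4Q/(πD²) = 3.001 m/s; V²/2g = 0.4589 m
Re = 2.46×10^5, ε/D = 0.00853 → f = 0.03636 (Swamee-Jain)
Major: h_f = f(L/D)·V²/2g = 0.03636·16514·0.4589 = 275.5 m
Minor: ΣK = 4.75; h_m = ΣK·V²/2g = 2.180 m
Total H_L = 275.5 + 2.180 = 277.7 m

H_L ≈ 278 m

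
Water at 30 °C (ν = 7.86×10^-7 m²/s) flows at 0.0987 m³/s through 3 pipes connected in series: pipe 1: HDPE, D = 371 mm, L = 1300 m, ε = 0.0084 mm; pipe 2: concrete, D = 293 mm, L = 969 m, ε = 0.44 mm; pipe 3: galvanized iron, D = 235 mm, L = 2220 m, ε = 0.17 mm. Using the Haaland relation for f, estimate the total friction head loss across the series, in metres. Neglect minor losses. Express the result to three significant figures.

Pipe 1: V = 0.9130 m/s, Re = 4.31×10^5, ε/D = 2.26×10^-5, f = 0.01366, h_1 = f(L/D)V²/2g = 2.034 m
Pipe 2: V = 1.464 m/s, Re = 5.46×10^5, ε/D = 0.00150, f = 0.02214, h_2 = f(L/D)V²/2g = 7.996 m
Pipe 3: V = 2.276 m/s, Re = 6.80×10^5, ε/D = 7.23×10^-4, f = 0.01870, h_3 = f(L/D)V²/2g = 46.62 m
Series → Q common, losses add: H = Σh = 56.65 m

H ≈ 56.7 m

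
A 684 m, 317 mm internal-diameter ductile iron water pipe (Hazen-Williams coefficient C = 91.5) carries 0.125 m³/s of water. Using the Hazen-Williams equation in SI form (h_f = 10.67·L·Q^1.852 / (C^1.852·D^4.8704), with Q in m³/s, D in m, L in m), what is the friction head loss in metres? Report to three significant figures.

h_f = 10.67·684·0.125^1.852 / (91.5^1.852·0.317^4.8704) = 9.732 m

h_f ≈ 9.73 m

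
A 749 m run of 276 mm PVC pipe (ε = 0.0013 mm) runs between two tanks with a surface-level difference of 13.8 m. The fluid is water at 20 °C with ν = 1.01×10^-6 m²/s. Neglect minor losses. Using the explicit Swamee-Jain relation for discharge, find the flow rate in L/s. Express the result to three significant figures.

Swamee-Jain (Type II): Q = -0.965·√(gD⁵h_f/L)·ln[ε/(3.7D) + √(3.17ν²L/(gD³h_f))]
√(gD⁵h_f/L) = √(9.81·0.276⁵·13.8/749) = 0.01701
ε/(3.7D) = 1.27×10^-6; √(3.17ν²L/(gD³h_f)) = 2.92×10^-5
Q = -0.965·0.01701·ln(3.044×10^-5) = 0.1707 m³/s
Check: V = 2.85 m/s, Re = 7.80×10^5, f = 0.01221, h_f = 13.8 m ≈ 13.8 m ✓

Q ≈ 171 L/s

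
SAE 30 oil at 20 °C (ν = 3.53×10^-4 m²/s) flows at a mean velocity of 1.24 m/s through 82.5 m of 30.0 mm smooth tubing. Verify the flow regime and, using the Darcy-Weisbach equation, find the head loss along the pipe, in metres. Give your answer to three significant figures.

h_f ≈ 131 m

Re = VD/ν = 1.24·0.03000/3.53×10^-4 = 105 → laminar (Re < 2300)
f = 64/Re = 0.6073
h_f = f(L/D)V²/(2g) = 0.6073·(82.5/0.03000)·1.24²/(2·9.81) = 130.9 m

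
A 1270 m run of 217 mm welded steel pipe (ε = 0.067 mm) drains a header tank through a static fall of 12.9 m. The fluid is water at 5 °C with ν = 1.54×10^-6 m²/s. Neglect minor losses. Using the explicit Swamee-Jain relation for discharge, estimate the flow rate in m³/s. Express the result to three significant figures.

Q ≈ 0.0580 m³/s

Swamee-Jain (Type II): Q = -0.965·√(gD⁵h_f/L)·ln[ε/(3.7D) + √(3.17ν²L/(gD³h_f))]
√(gD⁵h_f/L) = √(9.81·0.217⁵·12.9/1270) = 0.006924
ε/(3.7D) = 8.34×10^-5; √(3.17ν²L/(gD³h_f)) = 8.59×10^-5
Q = -0.965·0.006924·ln(1.694×10^-4) = 0.05802 m³/s
Check: V = 1.57 m/s, Re = 2.21×10^5, f = 0.01765, h_f = 13.0 m ≈ 12.9 m ✓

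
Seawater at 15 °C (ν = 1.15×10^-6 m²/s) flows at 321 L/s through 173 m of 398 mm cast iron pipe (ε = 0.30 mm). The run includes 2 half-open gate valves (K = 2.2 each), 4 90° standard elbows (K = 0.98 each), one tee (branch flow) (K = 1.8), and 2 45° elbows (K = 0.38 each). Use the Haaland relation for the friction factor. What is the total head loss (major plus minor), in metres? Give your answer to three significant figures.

V = 4Q/(πD²) = 2.580 m/s; V²/2g = 0.3393 m
Re = 8.93×10^5, ε/D = 7.54×10^-4 → f = 0.01875 (Haaland)
Major: h_f = f(L/D)·V²/2g = 0.01875·434.7·0.3393 = 2.766 m
Minor: ΣK = 10.9; h_m = ΣK·V²/2g = 3.692 m
Total H_L = 2.766 + 3.692 = 6.458 m

H_L ≈ 6.46 m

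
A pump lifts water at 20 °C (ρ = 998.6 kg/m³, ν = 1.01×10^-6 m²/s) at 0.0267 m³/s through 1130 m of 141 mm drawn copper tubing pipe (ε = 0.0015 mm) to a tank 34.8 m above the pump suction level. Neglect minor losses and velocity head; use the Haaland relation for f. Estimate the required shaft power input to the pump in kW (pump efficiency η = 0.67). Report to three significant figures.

P_shaft ≈ 20.6 kW

V = 4Q/(πD²) = 1.710 m/s; Re = 2.39×10^5; ε/D = 1.06×10^-5; f = 0.01505
h_f = f(L/D)V²/2g = 17.97 m
Total head H = z + h_f = 34.8 + 17.97 = 52.77 m
P_hyd = ρgQH = 998.6·9.81·0.0267·52.77 = 13.80 kW
P_shaft = P_hyd/η = 13.80/0.67 = 20.60 kW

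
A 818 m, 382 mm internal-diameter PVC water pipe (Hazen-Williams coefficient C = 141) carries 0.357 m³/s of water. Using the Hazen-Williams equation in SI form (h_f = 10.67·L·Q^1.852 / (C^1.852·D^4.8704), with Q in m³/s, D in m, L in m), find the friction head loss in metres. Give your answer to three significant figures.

h_f = 10.67·818·0.357^1.852 / (141^1.852·0.382^4.8704) = 14.71 m

h_f ≈ 14.7 m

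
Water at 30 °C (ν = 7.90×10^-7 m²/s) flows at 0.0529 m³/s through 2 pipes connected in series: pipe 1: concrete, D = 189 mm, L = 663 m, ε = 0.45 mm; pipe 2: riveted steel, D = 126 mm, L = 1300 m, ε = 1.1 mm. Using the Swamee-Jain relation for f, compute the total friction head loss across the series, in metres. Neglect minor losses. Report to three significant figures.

H ≈ 360 m

Pipe 1: V = 1.886 m/s, Re = 4.51×10^5, ε/D = 0.00238, f = 0.02502, h_1 = f(L/D)V²/2g = 15.91 m
Pipe 2: V = 4.243 m/s, Re = 6.77×10^5, ε/D = 0.00873, f = 0.03639, h_2 = f(L/D)V²/2g = 344.4 m
Series → Q common, losses add: H = Σh = 360.3 m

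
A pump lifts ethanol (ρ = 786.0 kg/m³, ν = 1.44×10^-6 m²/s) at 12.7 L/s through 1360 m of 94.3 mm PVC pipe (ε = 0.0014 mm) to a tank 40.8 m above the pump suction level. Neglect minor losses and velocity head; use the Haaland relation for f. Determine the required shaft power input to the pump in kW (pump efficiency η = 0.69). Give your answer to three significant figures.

V = 4Q/(πD²) = 1.818 m/s; Re = 1.19×10^5; ε/D = 1.48×10^-5; f = 0.01725
h_f = f(L/D)V²/2g = 41.94 m
Total head H = z + h_f = 40.8 + 41.94 = 82.74 m
P_hyd = ρgQH = 786.0·9.81·0.0127·82.74 = 8.102 kW
P_shaft = P_hyd/η = 8.102/0.69 = 11.74 kW

P_shaft ≈ 11.7 kW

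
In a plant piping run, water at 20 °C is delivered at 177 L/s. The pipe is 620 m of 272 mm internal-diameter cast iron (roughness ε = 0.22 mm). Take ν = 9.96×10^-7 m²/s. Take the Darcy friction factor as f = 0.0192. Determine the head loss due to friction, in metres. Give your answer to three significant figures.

V = 4Q/(πD²) = 4·0.177/(π·0.272²) = 3.046 m/s
h_f = f(L/D)V²/(2g) = 0.01920·(620/0.272)·3.046²/(2·9.81) = 20.70 m

h_f ≈ 20.7 m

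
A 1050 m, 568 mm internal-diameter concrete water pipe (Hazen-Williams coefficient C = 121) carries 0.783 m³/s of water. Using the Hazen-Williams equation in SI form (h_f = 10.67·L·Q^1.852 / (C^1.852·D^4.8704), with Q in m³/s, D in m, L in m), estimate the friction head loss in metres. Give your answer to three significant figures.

h_f ≈ 15.5 m

h_f = 10.67·1050·0.783^1.852 / (121^1.852·0.568^4.8704) = 15.55 m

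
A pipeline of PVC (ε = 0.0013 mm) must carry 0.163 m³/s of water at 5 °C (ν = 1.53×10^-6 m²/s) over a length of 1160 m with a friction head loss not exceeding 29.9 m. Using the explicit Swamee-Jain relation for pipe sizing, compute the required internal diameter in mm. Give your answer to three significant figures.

Swamee-Jain (Type III): D = 0.66·[ε^1.25·(LQ²/(gh_f))^4.75 + ν·Q^9.4·(L/(gh_f))^5.2]^0.04
LQ²/(gh_f) = 0.1051; L/(gh_f) = 3.955
Term 1 = ε^1.25·(…)^4.75 = 9.87×10^-13; Term 2 = ν·Q^9.4·(…)^5.2 = 7.66×10^-11
D = 0.66·(9.87×10^-13 + 7.66×10^-11)^0.04 = 0.2601 m = 260 mm
Check: V = 3.07 m/s, Re = 5.22×10^5, f = 0.01308, h_f = 28.0 m ≈ 29.9 m ✓

D ≈ 260 mm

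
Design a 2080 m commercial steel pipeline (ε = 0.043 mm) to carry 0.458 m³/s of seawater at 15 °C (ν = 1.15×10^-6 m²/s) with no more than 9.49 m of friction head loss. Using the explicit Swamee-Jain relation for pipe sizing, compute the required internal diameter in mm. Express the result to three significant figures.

D ≈ 555 mm

Swamee-Jain (Type III): D = 0.66·[ε^1.25·(LQ²/(gh_f))^4.75 + ν·Q^9.4·(L/(gh_f))^5.2]^0.04
LQ²/(gh_f) = 4.687; L/(gh_f) = 22.34
Term 1 = ε^1.25·(…)^4.75 = 0.00535; Term 2 = ν·Q^9.4·(…)^5.2 = 0.00773
D = 0.66·(0.00535 + 0.00773)^0.04 = 0.5549 m = 555 mm
Check: V = 1.89 m/s, Re = 9.14×10^5, f = 0.01327, h_f = 9.10 m ≈ 9.49 m ✓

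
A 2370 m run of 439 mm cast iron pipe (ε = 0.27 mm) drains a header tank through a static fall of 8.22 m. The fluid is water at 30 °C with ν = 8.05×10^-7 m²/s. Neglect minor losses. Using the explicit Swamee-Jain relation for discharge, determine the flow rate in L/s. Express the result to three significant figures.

Q ≈ 194 L/s

Swamee-Jain (Type II): Q = -0.965·√(gD⁵h_f/L)·ln[ε/(3.7D) + √(3.17ν²L/(gD³h_f))]
√(gD⁵h_f/L) = √(9.81·0.439⁵·8.22/2370) = 0.02355
ε/(3.7D) = 1.66×10^-4; √(3.17ν²L/(gD³h_f)) = 2.67×10^-5
Q = -0.965·0.02355·ln(1.929×10^-4) = 0.1944 m³/s
Check: V = 1.28 m/s, Re = 7.00×10^5, f = 0.01822, h_f = 8.27 m ≈ 8.22 m ✓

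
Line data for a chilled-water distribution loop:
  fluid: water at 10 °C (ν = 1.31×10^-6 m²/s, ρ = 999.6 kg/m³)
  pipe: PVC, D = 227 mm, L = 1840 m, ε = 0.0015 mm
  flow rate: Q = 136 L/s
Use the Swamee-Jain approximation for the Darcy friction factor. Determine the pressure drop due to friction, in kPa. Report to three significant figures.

V = 4Q/(πD²) = 4·0.136/(π·0.227²) = 3.360 m/s
Re = VD/ν = 3.360·0.227/1.31×10^-6 = 5.82×10^5 → turbulent
ε/D = 0.0015/227 = 6.61×10^-6
Swamee-Jain: f = 0.01286
h_f = f(L/D)V²/(2g) = 0.01286·(1840/0.227)·3.360²/(2·9.81) = 59.99 m
Δp = ρg·h_f = 999.6·9.81·59.99 = 588.3 kPa

Δp ≈ 588 kPa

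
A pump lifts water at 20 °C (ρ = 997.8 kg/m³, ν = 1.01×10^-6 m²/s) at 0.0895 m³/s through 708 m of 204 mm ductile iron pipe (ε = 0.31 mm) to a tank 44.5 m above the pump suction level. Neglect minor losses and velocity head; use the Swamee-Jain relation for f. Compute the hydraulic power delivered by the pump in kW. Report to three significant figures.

P_hyd ≈ 64.9 kW

V = 4Q/(πD²) = 2.738 m/s; Re = 5.53×10^5; ε/D = 0.00152; f = 0.02231
h_f = f(L/D)V²/2g = 29.60 m
Total head H = z + h_f = 44.5 + 29.60 = 74.10 m
P_hyd = ρgQH = 997.8·9.81·0.0895·74.10 = 64.91 kW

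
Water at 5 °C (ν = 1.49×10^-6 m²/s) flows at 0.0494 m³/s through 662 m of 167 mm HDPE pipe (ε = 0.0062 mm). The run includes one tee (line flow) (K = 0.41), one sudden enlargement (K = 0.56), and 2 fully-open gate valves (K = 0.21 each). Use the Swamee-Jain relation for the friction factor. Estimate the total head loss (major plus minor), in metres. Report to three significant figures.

H_L ≈ 16.0 m

V = 4Q/(πD²) = 2.255 m/s; V²/2g = 0.2592 m
Re = 2.53×10^5, ε/D = 3.71×10^-5 → f = 0.01523 (Swamee-Jain)
Major: h_f = f(L/D)·V²/2g = 0.01523·3964·0.2592 = 15.65 m
Minor: ΣK = 1.39; h_m = ΣK·V²/2g = 0.3603 m
Total H_L = 15.65 + 0.3603 = 16.01 m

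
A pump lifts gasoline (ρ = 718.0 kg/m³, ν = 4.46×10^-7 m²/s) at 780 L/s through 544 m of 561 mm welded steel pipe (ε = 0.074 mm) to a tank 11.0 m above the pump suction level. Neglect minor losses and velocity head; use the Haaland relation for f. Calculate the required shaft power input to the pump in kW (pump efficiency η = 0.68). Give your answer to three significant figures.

V = 4Q/(πD²) = 3.156 m/s; Re = 3.97×10^6; ε/D = 1.32×10^-4; f = 0.01298
h_f = f(L/D)V²/2g = 6.388 m
Total head H = z + h_f = 11.0 + 6.388 = 17.39 m
P_hyd = ρgQH = 718.0·9.81·0.780·17.39 = 95.53 kW
P_shaft = P_hyd/η = 95.53/0.68 = 140.5 kW

P_shaft ≈ 140 kW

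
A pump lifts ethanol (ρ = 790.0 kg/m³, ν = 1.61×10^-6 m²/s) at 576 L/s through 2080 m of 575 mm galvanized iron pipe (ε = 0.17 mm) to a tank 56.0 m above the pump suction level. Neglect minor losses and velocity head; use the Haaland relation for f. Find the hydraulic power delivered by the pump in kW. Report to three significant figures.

V = 4Q/(πD²) = 2.218 m/s; Re = 7.92×10^5; ε/D = 2.96×10^-4; f = 0.01572
h_f = f(L/D)V²/2g = 14.26 m
Total head H = z + h_f = 56.0 + 14.26 = 70.26 m
P_hyd = ρgQH = 790.0·9.81·0.576·70.26 = 313.6 kW

P_hyd ≈ 314 kW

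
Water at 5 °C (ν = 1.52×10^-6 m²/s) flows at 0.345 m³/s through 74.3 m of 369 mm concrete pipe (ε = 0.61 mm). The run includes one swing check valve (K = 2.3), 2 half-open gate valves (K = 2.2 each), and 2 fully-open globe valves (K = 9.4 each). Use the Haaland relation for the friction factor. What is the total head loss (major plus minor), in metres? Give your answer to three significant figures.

V = 4Q/(πD²) = 3.226 m/s; V²/2g = 0.5305 m
Re = 7.83×10^5, ε/D = 0.00165 → f = 0.02256 (Haaland)
Major: h_f = f(L/D)·V²/2g = 0.02256·201.4·0.5305 = 2.410 m
Minor: ΣK = 25.5; h_m = ΣK·V²/2g = 13.53 m
Total H_L = 2.410 + 13.53 = 15.94 m

H_L ≈ 15.9 m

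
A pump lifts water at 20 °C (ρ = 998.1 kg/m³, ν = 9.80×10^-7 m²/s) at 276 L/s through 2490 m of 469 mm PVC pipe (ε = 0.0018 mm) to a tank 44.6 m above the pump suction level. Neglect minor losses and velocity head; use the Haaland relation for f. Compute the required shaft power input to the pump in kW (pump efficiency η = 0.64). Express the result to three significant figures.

V = 4Q/(πD²) = 1.598 m/s; Re = 7.65×10^5; ε/D = 3.84×10^-6; f = 0.01218
h_f = f(L/D)V²/2g = 8.413 m
Total head H = z + h_f = 44.6 + 8.413 = 53.01 m
P_hyd = ρgQH = 998.1·9.81·0.276·53.01 = 143.3 kW
P_shaft = P_hyd/η = 143.3/0.64 = 223.8 kW

P_shaft ≈ 224 kW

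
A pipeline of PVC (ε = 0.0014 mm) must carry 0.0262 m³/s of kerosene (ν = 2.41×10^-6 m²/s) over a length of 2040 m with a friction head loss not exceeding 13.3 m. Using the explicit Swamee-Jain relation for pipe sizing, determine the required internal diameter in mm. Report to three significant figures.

Swamee-Jain (Type III): D = 0.66·[ε^1.25·(LQ²/(gh_f))^4.75 + ν·Q^9.4·(L/(gh_f))^5.2]^0.04
LQ²/(gh_f) = 0.01073; L/(gh_f) = 15.64
Term 1 = ε^1.25·(…)^4.75 = 2.13×10^-17; Term 2 = ν·Q^9.4·(…)^5.2 = 5.29×10^-15
D = 0.66·(2.13×10^-17 + 5.29×10^-15)^0.04 = 0.1772 m = 177 mm
Check: V = 1.06 m/s, Re = 7.81×10^4, f = 0.01886, h_f = 12.5 m ≈ 13.3 m ✓

D ≈ 177 mm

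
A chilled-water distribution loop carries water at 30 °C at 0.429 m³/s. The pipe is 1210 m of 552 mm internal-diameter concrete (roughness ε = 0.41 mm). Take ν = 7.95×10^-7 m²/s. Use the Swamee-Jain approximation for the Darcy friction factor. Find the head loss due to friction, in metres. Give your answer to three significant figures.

h_f ≈ 6.71 m

V = 4Q/(πD²) = 4·0.429/(π·0.552²) = 1.793 m/s
Re = VD/ν = 1.793·0.552/7.95×10^-7 = 1.24×10^6 → turbulent
ε/D = 0.41/552 = 7.43×10^-4
Swamee-Jain: f = 0.01868
h_f = f(L/D)V²/(2g) = 0.01868·(1210/0.552)·1.793²/(2·9.81) = 6.706 m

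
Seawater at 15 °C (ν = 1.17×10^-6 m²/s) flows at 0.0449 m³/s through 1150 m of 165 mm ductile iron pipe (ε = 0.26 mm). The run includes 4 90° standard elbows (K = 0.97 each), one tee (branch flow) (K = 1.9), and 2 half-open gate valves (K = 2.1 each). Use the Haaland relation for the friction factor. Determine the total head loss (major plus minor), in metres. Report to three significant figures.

V = 4Q/(πD²) = 2.100 m/s; V²/2g = 0.2247 m
Re = 2.96×10^5, ε/D = 0.00158 → f = 0.02268 (Haaland)
Major: h_f = f(L/D)·V²/2g = 0.02268·6970·0.2247 = 35.52 m
Minor: ΣK = 9.98; h_m = ΣK·V²/2g = 2.243 m
Total H_L = 35.52 + 2.243 = 37.77 m

H_L ≈ 37.8 m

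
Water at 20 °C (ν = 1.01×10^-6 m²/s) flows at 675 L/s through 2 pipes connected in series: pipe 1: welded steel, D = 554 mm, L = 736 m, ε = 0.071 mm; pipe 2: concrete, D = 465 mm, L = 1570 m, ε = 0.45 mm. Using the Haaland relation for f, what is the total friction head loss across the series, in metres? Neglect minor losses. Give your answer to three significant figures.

H ≈ 60.6 m

Pipe 1: V = 2.800 m/s, Re = 1.54×10^6, ε/D = 1.28×10^-4, f = 0.01337, h_1 = f(L/D)V²/2g = 7.099 m
Pipe 2: V = 3.975 m/s, Re = 1.83×10^6, ε/D = 9.68×10^-4, f = 0.01967, h_2 = f(L/D)V²/2g = 53.47 m
Series → Q common, losses add: H = Σh = 60.57 m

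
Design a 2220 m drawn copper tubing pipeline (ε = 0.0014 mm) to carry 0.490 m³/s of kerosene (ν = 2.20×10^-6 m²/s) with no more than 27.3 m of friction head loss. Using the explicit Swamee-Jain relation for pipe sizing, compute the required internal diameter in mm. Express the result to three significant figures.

Swamee-Jain (Type III): D = 0.66·[ε^1.25·(LQ²/(gh_f))^4.75 + ν·Q^9.4·(L/(gh_f))^5.2]^0.04
LQ²/(gh_f) = 1.990; L/(gh_f) = 8.289
Term 1 = ε^1.25·(…)^4.75 = 1.27×10^-6; Term 2 = ν·Q^9.4·(…)^5.2 = 1.61×10^-4
D = 0.66·(1.27×10^-6 + 1.61×10^-4)^0.04 = 0.4655 m = 466 mm
Check: V = 2.88 m/s, Re = 6.09×10^5, f = 0.01270, h_f = 25.6 m ≈ 27.3 m ✓

D ≈ 466 mm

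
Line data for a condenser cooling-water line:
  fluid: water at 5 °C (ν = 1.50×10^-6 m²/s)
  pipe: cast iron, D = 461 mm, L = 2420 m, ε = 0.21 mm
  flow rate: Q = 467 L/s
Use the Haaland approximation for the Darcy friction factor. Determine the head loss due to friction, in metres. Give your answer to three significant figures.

V = 4Q/(πD²) = 4·0.467/(π·0.461²) = 2.798 m/s
Re = VD/ν = 2.798·0.461/1.50×10^-6 = 8.60×10^5 → turbulent
ε/D = 0.21/461 = 4.56×10^-4
Haaland: f = 0.01693
h_f = f(L/D)V²/(2g) = 0.01693·(2420/0.461)·2.798²/(2·9.81) = 35.46 m

h_f ≈ 35.5 m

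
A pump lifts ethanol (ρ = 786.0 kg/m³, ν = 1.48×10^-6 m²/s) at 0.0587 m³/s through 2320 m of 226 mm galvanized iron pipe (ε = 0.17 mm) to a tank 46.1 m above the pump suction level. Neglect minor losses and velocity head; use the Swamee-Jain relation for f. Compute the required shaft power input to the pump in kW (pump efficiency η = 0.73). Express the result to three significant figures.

V = 4Q/(πD²) = 1.463 m/s; Re = 2.23×10^5; ε/D = 7.52×10^-4; f = 0.02000
h_f = f(L/D)V²/2g = 22.41 m
Total head H = z + h_f = 46.1 + 22.41 = 68.51 m
P_hyd = ρgQH = 786.0·9.81·0.0587·68.51 = 31.01 kW
P_shaft = P_hyd/η = 31.01/0.73 = 42.47 kW

P_shaft ≈ 42.5 kW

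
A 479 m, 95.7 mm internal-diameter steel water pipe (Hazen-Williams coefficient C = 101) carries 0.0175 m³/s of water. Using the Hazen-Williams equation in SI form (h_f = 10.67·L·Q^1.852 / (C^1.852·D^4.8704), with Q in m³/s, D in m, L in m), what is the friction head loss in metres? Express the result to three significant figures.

h_f = 10.67·479·0.0175^1.852 / (101^1.852·0.0957^4.8704) = 50.81 m

h_f ≈ 50.8 m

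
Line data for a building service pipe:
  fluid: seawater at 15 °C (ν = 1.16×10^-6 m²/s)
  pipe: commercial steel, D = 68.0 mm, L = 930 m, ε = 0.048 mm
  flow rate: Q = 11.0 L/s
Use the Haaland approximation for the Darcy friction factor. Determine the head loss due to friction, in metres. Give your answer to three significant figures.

V = 4Q/(πD²) = 4·0.0110/(π·0.0680²) = 3.029 m/s
Re = VD/ν = 3.029·0.0680/1.16×10^-6 = 1.78×10^5 → turbulent
ε/D = 0.048/68.0 = 7.06×10^-4
Haaland: f = 0.01982
h_f = f(L/D)V²/(2g) = 0.01982·(930/0.0680)·3.029²/(2·9.81) = 126.8 m

h_f ≈ 127 m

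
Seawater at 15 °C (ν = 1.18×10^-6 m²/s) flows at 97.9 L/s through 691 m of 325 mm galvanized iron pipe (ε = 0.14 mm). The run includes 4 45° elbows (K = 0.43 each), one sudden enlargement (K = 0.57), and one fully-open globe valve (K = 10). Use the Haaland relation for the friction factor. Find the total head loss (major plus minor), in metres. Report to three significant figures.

H_L ≈ 3.52 m

V = 4Q/(πD²) = 1.180 m/s; V²/2g = 0.07098 m
Re = 3.25×10^5, ε/D = 4.31×10^-4 → f = 0.01756 (Haaland)
Major: h_f = f(L/D)·V²/2g = 0.01756·2126·0.07098 = 2.650 m
Minor: ΣK = 12.3; h_m = ΣK·V²/2g = 0.8724 m
Total H_L = 2.650 + 0.8724 = 3.523 m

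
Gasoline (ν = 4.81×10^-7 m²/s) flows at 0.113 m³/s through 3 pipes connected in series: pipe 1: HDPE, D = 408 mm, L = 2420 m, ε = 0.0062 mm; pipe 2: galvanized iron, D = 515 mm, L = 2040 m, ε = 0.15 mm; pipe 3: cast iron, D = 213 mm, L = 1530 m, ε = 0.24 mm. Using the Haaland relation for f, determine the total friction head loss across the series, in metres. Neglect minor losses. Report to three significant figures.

Pipe 1: V = 0.8643 m/s, Re = 7.33×10^5, ε/D = 1.52×10^-5, f = 0.01244, h_1 = f(L/D)V²/2g = 2.810 m
Pipe 2: V = 0.5425 m/s, Re = 5.81×10^5, ε/D = 2.91×10^-4, f = 0.01593, h_2 = f(L/D)V²/2g = 0.9467 m
Pipe 3: V = 3.171 m/s, Re = 1.40×10^6, ε/D = 0.00113, f = 0.02043, h_3 = f(L/D)V²/2g = 75.24 m
Series → Q common, losses add: H = Σh = 78.99 m

H ≈ 79.0 m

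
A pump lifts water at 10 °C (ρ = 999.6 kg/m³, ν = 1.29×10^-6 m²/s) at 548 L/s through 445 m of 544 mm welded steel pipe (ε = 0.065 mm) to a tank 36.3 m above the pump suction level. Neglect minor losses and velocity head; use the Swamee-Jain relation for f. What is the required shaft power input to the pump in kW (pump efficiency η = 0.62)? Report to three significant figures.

V = 4Q/(πD²) = 2.358 m/s; Re = 9.94×10^5; ε/D = 1.19×10^-4; f = 0.01379
h_f = f(L/D)V²/2g = 3.196 m
Total head H = z + h_f = 36.3 + 3.196 = 39.50 m
P_hyd = ρgQH = 999.6·9.81·0.548·39.50 = 212.2 kW
P_shaft = P_hyd/η = 212.2/0.62 = 342.3 kW

P_shaft ≈ 342 kW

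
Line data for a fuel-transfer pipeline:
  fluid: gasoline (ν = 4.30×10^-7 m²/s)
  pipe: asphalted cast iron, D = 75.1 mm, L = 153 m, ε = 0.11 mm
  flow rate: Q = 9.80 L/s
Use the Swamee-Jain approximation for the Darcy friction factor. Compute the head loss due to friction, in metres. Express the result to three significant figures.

V = 4Q/(πD²) = 4·0.00980/(π·0.0751²) = 2.212 m/s
Re = VD/ν = 2.212·0.0751/4.30×10^-7 = 3.86×10^5 → turbulent
ε/D = 0.11/75.1 = 0.00146
Swamee-Jain: f = 0.02231
h_f = f(L/D)V²/(2g) = 0.02231·(153/0.0751)·2.212²/(2·9.81) = 11.34 m

h_f ≈ 11.3 m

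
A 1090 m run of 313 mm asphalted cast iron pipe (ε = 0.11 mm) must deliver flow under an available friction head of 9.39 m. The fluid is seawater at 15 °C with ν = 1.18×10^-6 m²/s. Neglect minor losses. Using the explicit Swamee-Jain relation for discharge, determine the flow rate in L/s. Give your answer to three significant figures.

Swamee-Jain (Type II): Q = -0.965·√(gD⁵h_f/L)·ln[ε/(3.7D) + √(3.17ν²L/(gD³h_f))]
√(gD⁵h_f/L) = √(9.81·0.313⁵·9.39/1090) = 0.01593
ε/(3.7D) = 9.50×10^-5; √(3.17ν²L/(gD³h_f)) = 4.13×10^-5
Q = -0.965·0.01593·ln(1.363×10^-4) = 0.1369 m³/s
Check: V = 1.78 m/s, Re = 4.72×10^5, f = 0.01683, h_f = 9.45 m ≈ 9.39 m ✓

Q ≈ 137 L/s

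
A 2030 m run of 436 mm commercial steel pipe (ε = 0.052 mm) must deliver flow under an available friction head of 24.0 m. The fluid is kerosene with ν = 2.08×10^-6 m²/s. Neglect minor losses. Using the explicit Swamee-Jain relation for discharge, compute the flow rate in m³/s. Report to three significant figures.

Q ≈ 0.395 m³/s

Swamee-Jain (Type II): Q = -0.965·√(gD⁵h_f/L)·ln[ε/(3.7D) + √(3.17ν²L/(gD³h_f))]
√(gD⁵h_f/L) = √(9.81·0.436⁵·24.0/2030) = 0.04275
ε/(3.7D) = 3.22×10^-5; √(3.17ν²L/(gD³h_f)) = 3.78×10^-5
Q = -0.965·0.04275·ln(7.001×10^-5) = 0.3946 m³/s
Check: V = 2.64 m/s, Re = 5.54×10^5, f = 0.01453, h_f = 24.1 m ≈ 24.0 m ✓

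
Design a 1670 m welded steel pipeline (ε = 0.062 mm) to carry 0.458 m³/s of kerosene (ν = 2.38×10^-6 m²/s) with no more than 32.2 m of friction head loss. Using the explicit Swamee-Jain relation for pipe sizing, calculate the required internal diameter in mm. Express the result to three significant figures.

Swamee-Jain (Type III): D = 0.66·[ε^1.25·(LQ²/(gh_f))^4.75 + ν·Q^9.4·(L/(gh_f))^5.2]^0.04
LQ²/(gh_f) = 1.109; L/(gh_f) = 5.287
Term 1 = ε^1.25·(…)^4.75 = 8.99×10^-6; Term 2 = ν·Q^9.4·(…)^5.2 = 8.90×10^-6
D = 0.66·(8.99×10^-6 + 8.90×10^-6)^0.04 = 0.4262 m = 426 mm
Check: V = 3.21 m/s, Re = 5.75×10^5, f = 0.01477, h_f = 30.4 m ≈ 32.2 m ✓

D ≈ 426 mm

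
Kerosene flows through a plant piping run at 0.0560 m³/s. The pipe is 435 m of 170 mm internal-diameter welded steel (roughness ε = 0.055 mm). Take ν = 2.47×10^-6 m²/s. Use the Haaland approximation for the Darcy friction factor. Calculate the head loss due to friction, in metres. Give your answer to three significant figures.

V = 4Q/(πD²) = 4·0.0560/(π·0.170²) = 2.467 m/s
Re = VD/ν = 2.467·0.170/2.47×10^-6 = 1.70×10^5 → turbulent
ε/D = 0.055/170 = 3.24×10^-4
Haaland: f = 0.01798
h_f = f(L/D)V²/(2g) = 0.01798·(435/0.170)·2.467²/(2·9.81) = 14.27 m

h_f ≈ 14.3 m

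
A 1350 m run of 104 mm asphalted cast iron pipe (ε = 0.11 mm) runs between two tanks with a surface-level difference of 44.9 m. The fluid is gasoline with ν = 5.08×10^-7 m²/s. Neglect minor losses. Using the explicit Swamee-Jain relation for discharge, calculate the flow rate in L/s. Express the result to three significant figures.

Q ≈ 15.4 L/s

Swamee-Jain (Type II): Q = -0.965·√(gD⁵h_f/L)·ln[ε/(3.7D) + √(3.17ν²L/(gD³h_f))]
√(gD⁵h_f/L) = √(9.81·0.104⁵·44.9/1350) = 0.001992
ε/(3.7D) = 2.86×10^-4; √(3.17ν²L/(gD³h_f)) = 4.72×10^-5
Q = -0.965·0.001992·ln(3.331×10^-4) = 0.01539 m³/s
Check: V = 1.81 m/s, Re = 3.71×10^5, f = 0.02081, h_f = 45.2 m ≈ 44.9 m ✓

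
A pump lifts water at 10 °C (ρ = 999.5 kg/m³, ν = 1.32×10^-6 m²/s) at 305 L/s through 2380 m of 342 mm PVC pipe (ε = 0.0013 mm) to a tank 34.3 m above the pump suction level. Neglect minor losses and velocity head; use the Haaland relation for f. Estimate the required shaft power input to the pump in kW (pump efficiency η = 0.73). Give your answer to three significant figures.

P_shaft ≈ 332 kW

V = 4Q/(πD²) = 3.320 m/s; Re = 8.60×10^5; ε/D = 3.80×10^-6; f = 0.01194
h_f = f(L/D)V²/2g = 46.69 m
Total head H = z + h_f = 34.3 + 46.69 = 80.99 m
P_hyd = ρgQH = 999.5·9.81·0.305·80.99 = 242.2 kW
P_shaft = P_hyd/η = 242.2/0.73 = 331.8 kW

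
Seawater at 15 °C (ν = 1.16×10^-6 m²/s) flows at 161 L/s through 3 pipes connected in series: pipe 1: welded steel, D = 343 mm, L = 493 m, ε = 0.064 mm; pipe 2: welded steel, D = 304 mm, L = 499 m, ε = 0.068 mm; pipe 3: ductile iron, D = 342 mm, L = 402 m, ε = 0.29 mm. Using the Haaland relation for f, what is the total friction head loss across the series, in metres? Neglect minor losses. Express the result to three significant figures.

H ≈ 13.3 m

Pipe 1: V = 1.742 m/s, Re = 5.15×10^5, ε/D = 1.87×10^-4, f = 0.01512, h_1 = f(L/D)V²/2g = 3.364 m
Pipe 2: V = 2.218 m/s, Re = 5.81×10^5, ε/D = 2.24×10^-4, f = 0.01533, h_2 = f(L/D)V²/2g = 6.312 m
Pipe 3: V = 1.753 m/s, Re = 5.17×10^5, ε/D = 8.48×10^-4, f = 0.01948, h_3 = f(L/D)V²/2g = 3.584 m
Series → Q common, losses add: H = Σh = 13.26 m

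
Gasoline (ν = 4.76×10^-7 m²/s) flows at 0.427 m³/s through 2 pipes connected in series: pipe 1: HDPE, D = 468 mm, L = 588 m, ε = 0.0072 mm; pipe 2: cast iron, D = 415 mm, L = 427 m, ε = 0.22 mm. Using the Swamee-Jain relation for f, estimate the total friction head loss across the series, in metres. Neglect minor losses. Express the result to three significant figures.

H ≈ 13.2 m

Pipe 1: V = 2.482 m/s, Re = 2.44×10^6, ε/D = 1.54×10^-5, f = 0.01066, h_1 = f(L/D)V²/2g = 4.208 m
Pipe 2: V = 3.157 m/s, Re = 2.75×10^6, ε/D = 5.30×10^-4, f = 0.01716, h_2 = f(L/D)V²/2g = 8.968 m
Series → Q common, losses add: H = Σh = 13.18 m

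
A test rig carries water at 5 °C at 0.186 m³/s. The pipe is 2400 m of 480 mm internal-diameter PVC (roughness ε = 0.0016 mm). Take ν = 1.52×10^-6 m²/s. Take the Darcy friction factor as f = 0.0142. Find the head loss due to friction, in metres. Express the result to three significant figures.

V = 4Q/(πD²) = 4·0.186/(π·0.480²) = 1.028 m/s
h_f = f(L/D)V²/(2g) = 0.01420·(2400/0.480)·1.028²/(2·9.81) = 3.823 m

h_f ≈ 3.82 m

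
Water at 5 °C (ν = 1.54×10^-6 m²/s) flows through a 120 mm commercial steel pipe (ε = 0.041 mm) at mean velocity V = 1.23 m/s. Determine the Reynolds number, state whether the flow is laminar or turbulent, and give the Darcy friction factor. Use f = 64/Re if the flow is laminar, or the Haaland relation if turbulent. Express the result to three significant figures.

Re ≈ 9.58×10^4; turbulent; f ≈ 0.0195

Re = VD/ν = 1.230·0.120/1.54×10^-6 = 9.58×10^4
Re > 4000 → turbulent; ε/D = 3.42×10^-4
Haaland: f = 0.01951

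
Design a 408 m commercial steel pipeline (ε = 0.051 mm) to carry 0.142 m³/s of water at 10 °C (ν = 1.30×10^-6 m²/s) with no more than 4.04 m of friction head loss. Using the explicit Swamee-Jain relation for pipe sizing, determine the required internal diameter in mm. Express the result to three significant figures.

Swamee-Jain (Type III): D = 0.66·[ε^1.25·(LQ²/(gh_f))^4.75 + ν·Q^9.4·(L/(gh_f))^5.2]^0.04
LQ²/(gh_f) = 0.2076; L/(gh_f) = 10.29
Term 1 = ε^1.25·(…)^4.75 = 2.46×10^-9; Term 2 = ν·Q^9.4·(…)^5.2 = 2.58×10^-9
D = 0.66·(2.46×10^-9 + 2.58×10^-9)^0.04 = 0.3073 m = 307 mm
Check: V = 1.91 m/s, Re = 4.53×10^5, f = 0.01533, h_f = 3.80 m ≈ 4.04 m ✓

D ≈ 307 mm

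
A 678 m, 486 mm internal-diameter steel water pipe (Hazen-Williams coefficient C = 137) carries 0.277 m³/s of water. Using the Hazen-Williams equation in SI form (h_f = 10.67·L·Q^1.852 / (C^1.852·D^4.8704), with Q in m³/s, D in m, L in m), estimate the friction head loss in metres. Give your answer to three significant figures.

h_f ≈ 2.49 m

h_f = 10.67·678·0.277^1.852 / (137^1.852·0.486^4.8704) = 2.488 m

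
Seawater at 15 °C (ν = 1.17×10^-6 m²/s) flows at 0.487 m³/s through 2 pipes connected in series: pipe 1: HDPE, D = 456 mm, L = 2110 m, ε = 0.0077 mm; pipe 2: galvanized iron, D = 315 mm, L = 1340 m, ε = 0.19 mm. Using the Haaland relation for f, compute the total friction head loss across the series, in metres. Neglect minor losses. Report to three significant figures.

H ≈ 174 m

Pipe 1: V = 2.982 m/s, Re = 1.16×10^6, ε/D = 1.69×10^-5, f = 0.01165, h_1 = f(L/D)V²/2g = 24.43 m
Pipe 2: V = 6.249 m/s, Re = 1.68×10^6, ε/D = 6.03×10^-4, f = 0.01769, h_2 = f(L/D)V²/2g = 149.8 m
Series → Q common, losses add: H = Σh = 174.2 m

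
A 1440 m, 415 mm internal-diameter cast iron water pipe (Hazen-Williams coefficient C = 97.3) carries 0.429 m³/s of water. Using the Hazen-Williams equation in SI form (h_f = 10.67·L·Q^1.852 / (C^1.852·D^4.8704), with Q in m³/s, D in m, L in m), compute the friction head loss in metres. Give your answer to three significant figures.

h_f ≈ 48.3 m

h_f = 10.67·1440·0.429^1.852 / (97.3^1.852·0.415^4.8704) = 48.32 m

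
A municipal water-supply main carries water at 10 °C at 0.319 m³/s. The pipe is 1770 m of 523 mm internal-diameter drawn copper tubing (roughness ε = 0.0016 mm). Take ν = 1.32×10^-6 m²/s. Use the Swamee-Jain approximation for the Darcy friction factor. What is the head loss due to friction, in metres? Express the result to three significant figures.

V = 4Q/(πD²) = 4·0.319/(π·0.523²) = 1.485 m/s
Re = VD/ν = 1.485·0.523/1.32×10^-6 = 5.88×10^5 → turbulent
ε/D = 0.0016/523 = 3.06×10^-6
Swamee-Jain: f = 0.01277
h_f = f(L/D)V²/(2g) = 0.01277·(1770/0.523)·1.485²/(2·9.81) = 4.858 m

h_f ≈ 4.86 m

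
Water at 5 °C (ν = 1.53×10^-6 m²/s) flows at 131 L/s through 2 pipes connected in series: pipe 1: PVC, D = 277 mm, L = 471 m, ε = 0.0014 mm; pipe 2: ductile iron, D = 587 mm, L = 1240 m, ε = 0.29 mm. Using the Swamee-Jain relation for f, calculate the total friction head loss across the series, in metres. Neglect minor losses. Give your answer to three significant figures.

Pipe 1: V = 2.174 m/s, Re = 3.94×10^5, ε/D = 5.05×10^-6, f = 0.01374, h_1 = f(L/D)V²/2g = 5.627 m
Pipe 2: V = 0.4841 m/s, Re = 1.86×10^5, ε/D = 4.94×10^-4, f = 0.01903, h_2 = f(L/D)V²/2g = 0.4802 m
Series → Q common, losses add: H = Σh = 6.107 m

H ≈ 6.11 m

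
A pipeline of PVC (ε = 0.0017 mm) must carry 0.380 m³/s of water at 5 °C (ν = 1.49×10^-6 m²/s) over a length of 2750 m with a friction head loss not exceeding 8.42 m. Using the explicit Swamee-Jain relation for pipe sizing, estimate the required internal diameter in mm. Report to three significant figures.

D ≈ 556 mm

Swamee-Jain (Type III): D = 0.66·[ε^1.25·(LQ²/(gh_f))^4.75 + ν·Q^9.4·(L/(gh_f))^5.2]^0.04
LQ²/(gh_f) = 4.807; L/(gh_f) = 33.29
Term 1 = ε^1.25·(…)^4.75 = 1.06×10^-4; Term 2 = ν·Q^9.4·(…)^5.2 = 0.0138
D = 0.66·(1.06×10^-4 + 0.0138)^0.04 = 0.5562 m = 556 mm
Check: V = 1.56 m/s, Re = 5.84×10^5, f = 0.01279, h_f = 7.88 m ≈ 8.42 m ✓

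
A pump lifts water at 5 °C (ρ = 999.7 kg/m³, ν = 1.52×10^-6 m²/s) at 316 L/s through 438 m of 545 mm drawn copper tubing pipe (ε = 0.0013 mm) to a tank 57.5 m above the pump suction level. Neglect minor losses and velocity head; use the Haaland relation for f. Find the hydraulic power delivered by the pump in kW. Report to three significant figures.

P_hyd ≈ 181 kW

V = 4Q/(πD²) = 1.355 m/s; Re = 4.86×10^5; ε/D = 2.39×10^-6; f = 0.01316
h_f = f(L/D)V²/2g = 0.9889 m
Total head H = z + h_f = 57.5 + 0.9889 = 58.49 m
P_hyd = ρgQH = 999.7·9.81·0.316·58.49 = 181.3 kW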